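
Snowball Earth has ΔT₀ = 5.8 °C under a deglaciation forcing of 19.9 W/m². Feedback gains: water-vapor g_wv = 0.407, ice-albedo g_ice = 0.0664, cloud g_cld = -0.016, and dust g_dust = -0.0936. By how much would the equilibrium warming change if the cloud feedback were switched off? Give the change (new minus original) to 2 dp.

0.24 °C

Original: g = 0.3638, ΔT = 5.8/(1−0.3638) = 9.1166 °C.
Without cloud: g' = 0.3798, ΔT' = 5.8/(1−0.3798) = 9.3518 °C.
Change = 9.3518 − 9.1166 = 0.24 °C.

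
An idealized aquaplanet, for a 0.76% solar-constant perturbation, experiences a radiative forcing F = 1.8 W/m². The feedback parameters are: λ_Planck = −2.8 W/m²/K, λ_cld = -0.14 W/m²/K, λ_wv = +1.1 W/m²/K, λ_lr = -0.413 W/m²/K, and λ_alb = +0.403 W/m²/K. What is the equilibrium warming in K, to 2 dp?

0.97 K

Net feedback parameter λ = (−2.8) + (-0.14) + (+1.1) + (-0.413) + (+0.403) = -1.85 W/m²/K.
ΔT = −F/λ = −1.8/(-1.85) = 0.97 K.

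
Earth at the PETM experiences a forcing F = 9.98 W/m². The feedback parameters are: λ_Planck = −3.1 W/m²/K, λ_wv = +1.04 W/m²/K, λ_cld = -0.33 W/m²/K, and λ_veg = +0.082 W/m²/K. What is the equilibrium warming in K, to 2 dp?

4.32 K

Net feedback parameter λ = (−3.1) + (+1.04) + (-0.33) + (+0.082) = -2.308 W/m²/K.
ΔT = −F/λ = −9.98/(-2.308) = 4.32 K.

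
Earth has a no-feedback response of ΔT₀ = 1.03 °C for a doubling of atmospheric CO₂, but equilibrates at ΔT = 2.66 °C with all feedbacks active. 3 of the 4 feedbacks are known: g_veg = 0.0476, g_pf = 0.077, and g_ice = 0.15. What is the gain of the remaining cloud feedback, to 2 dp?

0.34

Amplification A = ΔT/ΔT₀ = 2.66/1.03 = 2.583.
Total gain g = 1 − 1/A = 1 − 1/2.583 = 0.6129.
Known gains sum to 0.0476 + 0.077 + 0.15 = 0.2746.
g_cld = 0.6129 − 0.2746 = 0.34.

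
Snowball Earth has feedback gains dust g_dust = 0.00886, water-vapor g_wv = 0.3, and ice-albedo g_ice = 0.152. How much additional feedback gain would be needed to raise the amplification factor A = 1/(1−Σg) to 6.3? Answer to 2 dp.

Current total gain = 0.46086.
Target gain for A = 6.3: g* = 1 − 1/6.3 = 0.8413.
Additional gain needed = 0.8413 − 0.46086 = 0.38.

0.38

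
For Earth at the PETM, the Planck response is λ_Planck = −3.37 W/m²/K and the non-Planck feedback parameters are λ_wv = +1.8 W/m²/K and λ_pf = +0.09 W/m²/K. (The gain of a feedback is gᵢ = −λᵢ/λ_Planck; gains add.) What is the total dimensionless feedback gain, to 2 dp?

Convert to gains: g_wv = 1.8/3.37 = 0.5341; g_pf = 0.09/3.37 = 0.02671.
Total gain g = 0.56081.

0.56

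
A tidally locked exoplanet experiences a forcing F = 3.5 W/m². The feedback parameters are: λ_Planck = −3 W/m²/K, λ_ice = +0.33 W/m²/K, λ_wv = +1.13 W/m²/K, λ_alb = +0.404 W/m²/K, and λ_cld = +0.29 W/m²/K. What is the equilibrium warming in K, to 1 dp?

4.1 K

Net feedback parameter λ = (−3) + (+0.33) + (+1.13) + (+0.404) + (+0.29) = -0.846 W/m²/K.
ΔT = −F/λ = −3.5/(-0.846) = 4.1 K.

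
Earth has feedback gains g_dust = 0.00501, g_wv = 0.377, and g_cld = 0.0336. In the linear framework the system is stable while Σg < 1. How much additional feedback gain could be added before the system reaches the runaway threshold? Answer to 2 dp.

0.58

Current total gain = 0.00501 + 0.377 + 0.0336 = 0.41561.
Margin to runaway = 1 − 0.41561 = 0.58.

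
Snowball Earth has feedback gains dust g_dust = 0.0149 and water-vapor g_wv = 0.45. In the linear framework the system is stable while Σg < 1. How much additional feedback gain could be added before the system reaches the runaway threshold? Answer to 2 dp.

0.54

Current total gain = 0.0149 + 0.45 = 0.4649.
Margin to runaway = 1 − 0.4649 = 0.54.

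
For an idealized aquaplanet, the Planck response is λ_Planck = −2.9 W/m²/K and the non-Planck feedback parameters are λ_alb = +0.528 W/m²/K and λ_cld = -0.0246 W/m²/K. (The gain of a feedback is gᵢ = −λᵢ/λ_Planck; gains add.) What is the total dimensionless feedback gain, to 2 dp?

0.17

Convert to gains: g_alb = 0.528/2.9 = 0.1821; g_cld = -0.0246/2.9 = -0.008483.
Total gain g = 0.173617.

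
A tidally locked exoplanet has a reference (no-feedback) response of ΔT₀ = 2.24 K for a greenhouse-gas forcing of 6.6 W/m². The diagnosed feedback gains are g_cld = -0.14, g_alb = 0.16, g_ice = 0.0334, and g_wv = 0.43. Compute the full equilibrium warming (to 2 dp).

Total gain g = -0.14 + 0.16 + 0.0334 + 0.43 = 0.4834.
Amplification A = 1/(1 − 0.4834) = 1.936.
ΔT = 2.24 × 1.936 = 4.34 K.

4.34 K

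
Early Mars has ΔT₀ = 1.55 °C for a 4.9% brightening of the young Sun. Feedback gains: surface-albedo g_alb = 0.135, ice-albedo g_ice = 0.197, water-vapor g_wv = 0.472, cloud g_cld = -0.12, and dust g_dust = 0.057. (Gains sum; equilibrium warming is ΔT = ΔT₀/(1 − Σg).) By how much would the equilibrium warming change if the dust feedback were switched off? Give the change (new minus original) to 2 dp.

-1.08 °C

Original: g = 0.741, ΔT = 1.55/(1−0.741) = 5.9846 °C.
Without dust: g' = 0.684, ΔT' = 1.55/(1−0.684) = 4.9051 °C.
Change = 4.9051 − 5.9846 = -1.08 °C.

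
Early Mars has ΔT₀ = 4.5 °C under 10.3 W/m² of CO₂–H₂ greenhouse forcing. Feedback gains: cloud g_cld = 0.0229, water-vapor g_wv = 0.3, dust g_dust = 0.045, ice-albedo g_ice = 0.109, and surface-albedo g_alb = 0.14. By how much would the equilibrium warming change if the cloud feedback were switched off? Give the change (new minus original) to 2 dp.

Original: g = 0.6169, ΔT = 4.5/(1−0.6169) = 11.7463 °C.
Without cloud: g' = 0.594, ΔT' = 4.5/(1−0.594) = 11.0837 °C.
Change = 11.0837 − 11.7463 = -0.66 °C.

-0.66 °C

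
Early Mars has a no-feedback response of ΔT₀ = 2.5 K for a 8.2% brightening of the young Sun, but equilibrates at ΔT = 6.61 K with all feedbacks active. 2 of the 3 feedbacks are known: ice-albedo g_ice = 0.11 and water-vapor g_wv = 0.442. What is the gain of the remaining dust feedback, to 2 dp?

0.07

Amplification A = ΔT/ΔT₀ = 6.61/2.5 = 2.644.
Total gain g = 1 − 1/A = 1 − 1/2.644 = 0.6218.
Known gains sum to 0.11 + 0.442 = 0.552.
g_dust = 0.6218 − 0.552 = 0.07.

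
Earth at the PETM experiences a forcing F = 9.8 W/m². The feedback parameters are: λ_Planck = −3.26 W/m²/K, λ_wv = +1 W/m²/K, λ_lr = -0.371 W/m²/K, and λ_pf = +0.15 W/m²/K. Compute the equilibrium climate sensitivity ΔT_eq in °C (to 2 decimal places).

3.95 °C

Net feedback parameter λ = (−3.26) + (+1) + (-0.371) + (+0.15) = -2.481 W/m²/K.
ΔT = −F/λ = −9.8/(-2.481) = 3.95 °C.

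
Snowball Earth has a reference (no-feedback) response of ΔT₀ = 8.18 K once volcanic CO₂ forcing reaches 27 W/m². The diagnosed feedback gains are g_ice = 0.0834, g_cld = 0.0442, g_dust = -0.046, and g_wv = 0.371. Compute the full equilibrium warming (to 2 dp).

14.94 K

Total gain g = 0.0834 + 0.0442 − 0.046 + 0.371 = 0.4526.
Amplification A = 1/(1 − 0.4526) = 1.827.
ΔT = 8.18 × 1.827 = 14.94 K.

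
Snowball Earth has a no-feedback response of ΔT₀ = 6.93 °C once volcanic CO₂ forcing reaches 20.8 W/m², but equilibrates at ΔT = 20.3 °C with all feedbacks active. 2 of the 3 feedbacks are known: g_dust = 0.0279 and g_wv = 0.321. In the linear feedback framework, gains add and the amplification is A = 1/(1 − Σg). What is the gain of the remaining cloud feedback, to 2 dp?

Amplification A = ΔT/ΔT₀ = 20.3/6.93 = 2.929.
Total gain g = 1 − 1/A = 1 − 1/2.929 = 0.6586.
Known gains sum to 0.0279 + 0.321 = 0.3489.
g_cld = 0.6586 − 0.3489 = 0.31.

0.31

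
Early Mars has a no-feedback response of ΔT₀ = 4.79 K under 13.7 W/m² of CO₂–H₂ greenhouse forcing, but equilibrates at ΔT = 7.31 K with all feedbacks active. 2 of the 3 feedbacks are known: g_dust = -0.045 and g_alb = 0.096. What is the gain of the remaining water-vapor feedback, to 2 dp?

0.29

Amplification A = ΔT/ΔT₀ = 7.31/4.79 = 1.526.
Total gain g = 1 − 1/A = 1 − 1/1.526 = 0.3447.
Known gains sum to -0.045 + 0.096 = 0.051.
g_wv = 0.3447 − 0.051 = 0.29.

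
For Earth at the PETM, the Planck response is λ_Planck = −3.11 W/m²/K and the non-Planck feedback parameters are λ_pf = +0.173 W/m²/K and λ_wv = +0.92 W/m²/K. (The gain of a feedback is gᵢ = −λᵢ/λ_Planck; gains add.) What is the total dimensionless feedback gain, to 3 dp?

0.351

Convert to gains: g_pf = 0.173/3.11 = 0.05563; g_wv = 0.92/3.11 = 0.2958.
Total gain g = 0.35143.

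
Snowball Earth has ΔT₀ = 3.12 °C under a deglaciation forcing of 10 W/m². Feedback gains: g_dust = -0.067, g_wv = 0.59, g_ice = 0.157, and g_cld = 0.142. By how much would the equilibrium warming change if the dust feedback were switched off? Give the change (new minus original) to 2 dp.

Original: g = 0.822, ΔT = 3.12/(1−0.822) = 17.5281 °C.
Without dust: g' = 0.889, ΔT' = 3.12/(1−0.889) = 28.1081 °C.
Change = 28.1081 − 17.5281 = 10.58 °C.

10.58 °C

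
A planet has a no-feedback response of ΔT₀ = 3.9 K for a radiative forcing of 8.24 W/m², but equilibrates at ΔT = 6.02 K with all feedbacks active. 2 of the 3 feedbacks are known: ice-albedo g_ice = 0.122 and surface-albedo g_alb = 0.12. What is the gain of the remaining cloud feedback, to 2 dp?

Amplification A = ΔT/ΔT₀ = 6.02/3.9 = 1.544.
Total gain g = 1 − 1/A = 1 − 1/1.544 = 0.3523.
Known gains sum to 0.122 + 0.12 = 0.242.
g_cld = 0.3523 − 0.242 = 0.11.

0.11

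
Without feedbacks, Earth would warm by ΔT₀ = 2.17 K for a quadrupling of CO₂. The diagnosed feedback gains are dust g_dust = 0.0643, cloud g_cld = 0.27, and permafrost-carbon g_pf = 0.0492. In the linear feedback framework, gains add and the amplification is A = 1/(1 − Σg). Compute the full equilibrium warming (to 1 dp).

Total gain g = 0.0643 + 0.27 + 0.0492 = 0.3835.
Amplification A = 1/(1 − 0.3835) = 1.622.
ΔT = 2.17 × 1.622 = 3.5 K.

3.5 K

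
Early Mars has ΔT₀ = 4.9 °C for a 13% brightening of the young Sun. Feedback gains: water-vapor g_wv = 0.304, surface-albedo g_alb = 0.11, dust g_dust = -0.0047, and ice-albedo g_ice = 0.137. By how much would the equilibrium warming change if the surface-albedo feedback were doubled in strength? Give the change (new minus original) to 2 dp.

3.46 °C

Original: g = 0.5463, ΔT = 4.9/(1−0.5463) = 10.8001 °C.
With doubled surface-albedo: g' = 0.6563, ΔT' = 4.9/(1−0.6563) = 14.2566 °C.
Change = 14.2566 − 10.8001 = 3.46 °C.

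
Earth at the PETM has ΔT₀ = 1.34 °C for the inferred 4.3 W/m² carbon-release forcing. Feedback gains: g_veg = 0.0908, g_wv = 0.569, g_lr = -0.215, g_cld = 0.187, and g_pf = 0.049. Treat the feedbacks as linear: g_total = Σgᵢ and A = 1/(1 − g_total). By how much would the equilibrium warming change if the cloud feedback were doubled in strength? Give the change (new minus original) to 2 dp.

Original: g = 0.6808, ΔT = 1.34/(1−0.6808) = 4.1980 °C.
With doubled cloud: g' = 0.8678, ΔT' = 1.34/(1−0.8678) = 10.1362 °C.
Change = 10.1362 − 4.1980 = 5.94 °C.

5.94 °C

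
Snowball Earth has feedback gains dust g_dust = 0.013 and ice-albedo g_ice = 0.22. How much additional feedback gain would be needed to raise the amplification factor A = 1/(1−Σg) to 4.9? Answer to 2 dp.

0.56

Current total gain = 0.233.
Target gain for A = 4.9: g* = 1 − 1/4.9 = 0.7959.
Additional gain needed = 0.7959 − 0.233 = 0.56.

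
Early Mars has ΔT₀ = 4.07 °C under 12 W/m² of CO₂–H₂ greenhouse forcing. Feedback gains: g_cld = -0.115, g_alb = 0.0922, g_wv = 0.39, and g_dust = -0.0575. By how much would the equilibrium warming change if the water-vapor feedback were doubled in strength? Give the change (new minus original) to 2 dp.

7.66 °C

Original: g = 0.3097, ΔT = 4.07/(1−0.3097) = 5.8960 °C.
With doubled water-vapor: g' = 0.6997, ΔT' = 4.07/(1−0.6997) = 13.5531 °C.
Change = 13.5531 − 5.8960 = 7.66 °C.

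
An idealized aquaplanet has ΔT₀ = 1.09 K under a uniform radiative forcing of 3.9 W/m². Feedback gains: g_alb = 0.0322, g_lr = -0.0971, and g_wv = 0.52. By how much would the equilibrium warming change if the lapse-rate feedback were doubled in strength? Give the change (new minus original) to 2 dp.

Original: g = 0.4551, ΔT = 1.09/(1−0.4551) = 2.0004 K.
With doubled lapse-rate: g' = 0.358, ΔT' = 1.09/(1−0.358) = 1.6978 K.
Change = 1.6978 − 2.0004 = -0.30 K.

-0.30 K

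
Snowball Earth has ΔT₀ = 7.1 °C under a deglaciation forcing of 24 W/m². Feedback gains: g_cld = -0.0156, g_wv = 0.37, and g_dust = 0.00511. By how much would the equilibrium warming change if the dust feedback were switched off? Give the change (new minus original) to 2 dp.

-0.09 °C

Original: g = 0.35951, ΔT = 7.1/(1−0.35951) = 11.0853 °C.
Without dust: g' = 0.3544, ΔT' = 7.1/(1−0.3544) = 10.9975 °C.
Change = 10.9975 − 11.0853 = -0.09 °C.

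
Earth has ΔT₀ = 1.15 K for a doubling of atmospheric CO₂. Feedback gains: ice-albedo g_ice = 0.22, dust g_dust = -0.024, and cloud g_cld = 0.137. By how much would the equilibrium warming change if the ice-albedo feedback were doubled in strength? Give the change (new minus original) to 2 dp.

0.85 K

Original: g = 0.333, ΔT = 1.15/(1−0.333) = 1.7241 K.
With doubled ice-albedo: g' = 0.553, ΔT' = 1.15/(1−0.553) = 2.5727 K.
Change = 2.5727 − 1.7241 = 0.85 K.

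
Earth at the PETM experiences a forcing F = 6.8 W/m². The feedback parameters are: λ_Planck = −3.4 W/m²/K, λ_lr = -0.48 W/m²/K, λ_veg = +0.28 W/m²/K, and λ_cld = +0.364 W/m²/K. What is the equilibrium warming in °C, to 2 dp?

Net feedback parameter λ = (−3.4) + (-0.48) + (+0.28) + (+0.364) = -3.236 W/m²/K.
ΔT = −F/λ = −6.8/(-3.236) = 2.10 °C.

2.10 °C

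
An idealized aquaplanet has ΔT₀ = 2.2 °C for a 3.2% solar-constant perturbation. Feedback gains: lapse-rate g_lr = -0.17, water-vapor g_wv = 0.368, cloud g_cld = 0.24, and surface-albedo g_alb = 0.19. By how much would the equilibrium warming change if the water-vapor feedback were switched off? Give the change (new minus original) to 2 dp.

Original: g = 0.628, ΔT = 2.2/(1−0.628) = 5.9140 °C.
Without water-vapor: g' = 0.26, ΔT' = 2.2/(1−0.26) = 2.9730 °C.
Change = 2.9730 − 5.9140 = -2.94 °C.

-2.94 °C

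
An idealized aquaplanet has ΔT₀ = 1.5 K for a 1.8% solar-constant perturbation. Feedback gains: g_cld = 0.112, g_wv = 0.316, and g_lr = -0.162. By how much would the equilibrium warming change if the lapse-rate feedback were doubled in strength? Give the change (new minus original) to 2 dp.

-0.37 K

Original: g = 0.266, ΔT = 1.5/(1−0.266) = 2.0436 K.
With doubled lapse-rate: g' = 0.104, ΔT' = 1.5/(1−0.104) = 1.6741 K.
Change = 1.6741 − 2.0436 = -0.37 K.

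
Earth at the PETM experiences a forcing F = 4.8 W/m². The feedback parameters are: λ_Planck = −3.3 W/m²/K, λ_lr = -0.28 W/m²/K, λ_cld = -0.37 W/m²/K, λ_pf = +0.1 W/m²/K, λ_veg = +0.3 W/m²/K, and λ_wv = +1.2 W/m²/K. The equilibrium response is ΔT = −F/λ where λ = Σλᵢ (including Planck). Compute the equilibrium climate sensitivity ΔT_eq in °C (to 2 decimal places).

Net feedback parameter λ = (−3.3) + (-0.28) + (-0.37) + (+0.1) + (+0.3) + (+1.2) = -2.35 W/m²/K.
ΔT = −F/λ = −4.8/(-2.35) = 2.04 °C.

2.04 °C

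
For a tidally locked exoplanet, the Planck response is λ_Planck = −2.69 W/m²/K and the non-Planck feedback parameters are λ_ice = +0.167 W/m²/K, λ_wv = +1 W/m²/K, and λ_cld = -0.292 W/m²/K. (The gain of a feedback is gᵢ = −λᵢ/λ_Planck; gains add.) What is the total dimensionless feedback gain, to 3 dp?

Convert to gains: g_ice = 0.167/2.69 = 0.06208; g_wv = 1/2.69 = 0.3717; g_cld = -0.292/2.69 = -0.1086.
Total gain g = 0.32518.

0.325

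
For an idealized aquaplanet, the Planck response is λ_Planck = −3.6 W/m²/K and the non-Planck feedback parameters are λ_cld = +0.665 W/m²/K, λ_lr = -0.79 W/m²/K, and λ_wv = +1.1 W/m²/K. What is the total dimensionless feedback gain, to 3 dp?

Convert to gains: g_cld = 0.665/3.6 = 0.1847; g_lr = -0.79/3.6 = -0.2194; g_wv = 1.1/3.6 = 0.3056.
Total gain g = 0.2709.

0.271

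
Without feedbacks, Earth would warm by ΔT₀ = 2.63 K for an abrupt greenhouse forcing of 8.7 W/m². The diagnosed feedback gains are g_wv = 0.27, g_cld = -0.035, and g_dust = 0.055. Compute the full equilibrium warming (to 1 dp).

Total gain g = 0.27 − 0.035 + 0.055 = 0.29.
Amplification A = 1/(1 − 0.29) = 1.408.
ΔT = 2.63 × 1.408 = 3.7 K.

3.7 K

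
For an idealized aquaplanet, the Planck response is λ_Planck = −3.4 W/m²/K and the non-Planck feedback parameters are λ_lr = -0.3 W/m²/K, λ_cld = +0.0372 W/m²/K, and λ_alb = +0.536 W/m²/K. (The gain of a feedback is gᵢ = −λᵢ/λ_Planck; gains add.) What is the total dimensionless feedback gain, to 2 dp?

Convert to gains: g_lr = -0.3/3.4 = -0.08824; g_cld = 0.0372/3.4 = 0.01094; g_alb = 0.536/3.4 = 0.1576.
Total gain g = 0.0803.

0.08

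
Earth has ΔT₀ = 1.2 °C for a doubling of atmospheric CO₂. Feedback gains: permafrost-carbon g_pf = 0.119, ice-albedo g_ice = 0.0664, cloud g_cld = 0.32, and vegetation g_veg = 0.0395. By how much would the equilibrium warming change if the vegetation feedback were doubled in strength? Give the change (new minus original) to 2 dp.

Original: g = 0.5449, ΔT = 1.2/(1−0.5449) = 2.6368 °C.
With doubled vegetation: g' = 0.5844, ΔT' = 1.2/(1−0.5844) = 2.8874 °C.
Change = 2.8874 − 2.6368 = 0.25 °C.

0.25 °C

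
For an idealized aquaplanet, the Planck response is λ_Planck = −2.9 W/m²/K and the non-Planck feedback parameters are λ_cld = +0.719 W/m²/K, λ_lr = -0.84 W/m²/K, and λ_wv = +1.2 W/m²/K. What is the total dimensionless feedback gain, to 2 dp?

0.37

Convert to gains: g_cld = 0.719/2.9 = 0.2479; g_lr = -0.84/2.9 = -0.2897; g_wv = 1.2/2.9 = 0.4138.
Total gain g = 0.372.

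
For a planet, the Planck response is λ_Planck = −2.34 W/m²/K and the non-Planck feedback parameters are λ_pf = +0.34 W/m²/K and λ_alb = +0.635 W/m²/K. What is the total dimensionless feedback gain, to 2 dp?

0.42

Convert to gains: g_pf = 0.34/2.34 = 0.1453; g_alb = 0.635/2.34 = 0.2714.
Total gain g = 0.4167.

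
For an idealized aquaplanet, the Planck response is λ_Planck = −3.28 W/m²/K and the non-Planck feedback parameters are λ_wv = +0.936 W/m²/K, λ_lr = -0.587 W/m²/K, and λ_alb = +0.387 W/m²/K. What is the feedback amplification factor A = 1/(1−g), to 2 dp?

1.29

Convert to gains: g_wv = 0.936/3.28 = 0.2854; g_lr = -0.587/3.28 = -0.179; g_alb = 0.387/3.28 = 0.118.
Total gain g = 0.2244.
A = 1/(1 − 0.2244) = 1.29.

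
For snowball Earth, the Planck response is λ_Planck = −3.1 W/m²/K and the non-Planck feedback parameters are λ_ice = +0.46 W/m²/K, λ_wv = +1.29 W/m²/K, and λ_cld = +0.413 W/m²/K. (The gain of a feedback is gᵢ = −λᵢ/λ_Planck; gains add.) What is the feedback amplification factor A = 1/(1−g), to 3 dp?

3.308

Convert to gains: g_ice = 0.46/3.1 = 0.1484; g_wv = 1.29/3.1 = 0.4161; g_cld = 0.413/3.1 = 0.1332.
Total gain g = 0.6977.
A = 1/(1 − 0.6977) = 3.308.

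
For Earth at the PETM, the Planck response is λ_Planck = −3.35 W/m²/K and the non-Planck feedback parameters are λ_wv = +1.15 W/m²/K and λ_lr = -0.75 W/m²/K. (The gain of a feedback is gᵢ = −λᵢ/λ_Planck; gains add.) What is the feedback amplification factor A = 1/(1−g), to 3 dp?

1.136

Convert to gains: g_wv = 1.15/3.35 = 0.3433; g_lr = -0.75/3.35 = -0.2239.
Total gain g = 0.1194.
A = 1/(1 − 0.1194) = 1.136.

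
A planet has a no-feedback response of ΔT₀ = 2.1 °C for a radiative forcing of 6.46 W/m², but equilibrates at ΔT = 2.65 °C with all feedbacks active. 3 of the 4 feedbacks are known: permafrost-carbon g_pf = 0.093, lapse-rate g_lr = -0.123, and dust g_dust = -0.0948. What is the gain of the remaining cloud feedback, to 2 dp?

Amplification A = ΔT/ΔT₀ = 2.65/2.1 = 1.262.
Total gain g = 1 − 1/A = 1 − 1/1.262 = 0.2076.
Known gains sum to 0.093 − 0.123 − 0.0948 = -0.1248.
g_cld = 0.2076 + 0.1248 = 0.33.

0.33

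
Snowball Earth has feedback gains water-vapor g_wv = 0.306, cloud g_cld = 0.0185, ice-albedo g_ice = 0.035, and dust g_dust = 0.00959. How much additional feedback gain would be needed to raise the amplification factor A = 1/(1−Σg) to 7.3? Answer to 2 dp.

Current total gain = 0.36909.
Target gain for A = 7.3: g* = 1 − 1/7.3 = 0.863.
Additional gain needed = 0.863 − 0.36909 = 0.49.

0.49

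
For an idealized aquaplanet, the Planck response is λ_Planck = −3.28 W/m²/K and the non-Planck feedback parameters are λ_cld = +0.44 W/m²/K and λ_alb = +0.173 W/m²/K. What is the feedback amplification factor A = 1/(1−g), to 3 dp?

Convert to gains: g_cld = 0.44/3.28 = 0.1341; g_alb = 0.173/3.28 = 0.05274.
Total gain g = 0.18684.
A = 1/(1 − 0.18684) = 1.230.

1.230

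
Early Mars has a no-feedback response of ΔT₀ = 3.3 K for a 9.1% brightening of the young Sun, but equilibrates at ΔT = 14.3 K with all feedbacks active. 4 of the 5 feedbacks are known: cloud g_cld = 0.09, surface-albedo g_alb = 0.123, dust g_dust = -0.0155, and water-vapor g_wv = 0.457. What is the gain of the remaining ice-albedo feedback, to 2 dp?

0.11

Amplification A = ΔT/ΔT₀ = 14.3/3.3 = 4.333.
Total gain g = 1 − 1/A = 1 − 1/4.333 = 0.7692.
Known gains sum to 0.09 + 0.123 − 0.0155 + 0.457 = 0.6545.
g_ice = 0.7692 − 0.6545 = 0.11.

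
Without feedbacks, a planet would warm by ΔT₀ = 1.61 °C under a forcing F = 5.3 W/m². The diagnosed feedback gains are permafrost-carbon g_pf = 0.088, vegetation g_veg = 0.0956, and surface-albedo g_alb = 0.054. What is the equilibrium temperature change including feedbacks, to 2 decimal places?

2.11 °C

Total gain g = 0.088 + 0.0956 + 0.054 = 0.2376.
Amplification A = 1/(1 − 0.2376) = 1.312.
ΔT = 1.61 × 1.312 = 2.11 °C.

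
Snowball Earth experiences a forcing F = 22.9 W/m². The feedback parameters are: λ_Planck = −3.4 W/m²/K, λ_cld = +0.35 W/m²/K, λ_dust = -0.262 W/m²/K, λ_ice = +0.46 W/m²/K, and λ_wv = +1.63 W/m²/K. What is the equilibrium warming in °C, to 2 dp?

18.74 °C

Net feedback parameter λ = (−3.4) + (+0.35) + (-0.262) + (+0.46) + (+1.63) = -1.222 W/m²/K.
ΔT = −F/λ = −22.9/(-1.222) = 18.74 °C.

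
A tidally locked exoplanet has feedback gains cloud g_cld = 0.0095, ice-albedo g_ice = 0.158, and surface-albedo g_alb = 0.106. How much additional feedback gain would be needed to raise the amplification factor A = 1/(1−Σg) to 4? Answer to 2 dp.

Current total gain = 0.2735.
Target gain for A = 4: g* = 1 − 1/4 = 0.75.
Additional gain needed = 0.75 − 0.2735 = 0.48.

0.48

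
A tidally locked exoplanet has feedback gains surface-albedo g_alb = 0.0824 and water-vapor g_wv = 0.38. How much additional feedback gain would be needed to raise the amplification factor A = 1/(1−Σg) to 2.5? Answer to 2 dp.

Current total gain = 0.4624.
Target gain for A = 2.5: g* = 1 − 1/2.5 = 0.6.
Additional gain needed = 0.6 − 0.4624 = 0.14.

0.14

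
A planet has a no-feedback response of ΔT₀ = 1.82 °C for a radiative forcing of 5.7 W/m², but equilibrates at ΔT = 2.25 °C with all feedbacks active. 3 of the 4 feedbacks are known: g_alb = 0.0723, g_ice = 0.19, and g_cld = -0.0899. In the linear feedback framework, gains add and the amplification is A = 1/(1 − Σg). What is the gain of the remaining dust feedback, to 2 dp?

0.02

Amplification A = ΔT/ΔT₀ = 2.25/1.82 = 1.236.
Total gain g = 1 − 1/A = 1 − 1/1.236 = 0.1909.
Known gains sum to 0.0723 + 0.19 − 0.0899 = 0.1724.
g_dust = 0.1909 − 0.1724 = 0.02.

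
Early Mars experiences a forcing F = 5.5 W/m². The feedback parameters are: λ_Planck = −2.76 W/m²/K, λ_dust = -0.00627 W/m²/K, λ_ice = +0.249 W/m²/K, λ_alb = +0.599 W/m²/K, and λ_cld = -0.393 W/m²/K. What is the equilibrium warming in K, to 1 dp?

Net feedback parameter λ = (−2.76) + (-0.00627) + (+0.249) + (+0.599) + (-0.393) = -2.31127 W/m²/K.
ΔT = −F/λ = −5.5/(-2.31127) = 2.4 K.

2.4 K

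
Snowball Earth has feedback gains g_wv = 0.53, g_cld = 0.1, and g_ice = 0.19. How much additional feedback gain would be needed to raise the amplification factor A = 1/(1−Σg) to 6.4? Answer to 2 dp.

Current total gain = 0.82.
Target gain for A = 6.4: g* = 1 − 1/6.4 = 0.8438.
Additional gain needed = 0.8438 − 0.82 = 0.02.

0.02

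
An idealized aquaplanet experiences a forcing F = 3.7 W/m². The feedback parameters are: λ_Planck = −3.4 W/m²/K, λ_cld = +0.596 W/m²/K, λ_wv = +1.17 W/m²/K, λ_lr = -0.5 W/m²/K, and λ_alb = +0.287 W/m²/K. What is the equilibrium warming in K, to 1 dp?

Net feedback parameter λ = (−3.4) + (+0.596) + (+1.17) + (-0.5) + (+0.287) = -1.847 W/m²/K.
ΔT = −F/λ = −3.7/(-1.847) = 2.0 K.

2.0 K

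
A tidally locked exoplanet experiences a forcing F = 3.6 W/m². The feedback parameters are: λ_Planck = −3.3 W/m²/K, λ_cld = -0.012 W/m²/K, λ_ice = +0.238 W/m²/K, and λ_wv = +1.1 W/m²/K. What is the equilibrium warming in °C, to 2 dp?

1.82 °C

Net feedback parameter λ = (−3.3) + (-0.012) + (+0.238) + (+1.1) = -1.974 W/m²/K.
ΔT = −F/λ = −3.6/(-1.974) = 1.82 °C.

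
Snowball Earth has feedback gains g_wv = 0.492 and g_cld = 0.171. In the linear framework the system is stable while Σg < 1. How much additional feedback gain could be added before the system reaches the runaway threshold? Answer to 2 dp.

Current total gain = 0.492 + 0.171 = 0.663.
Margin to runaway = 1 − 0.663 = 0.34.

0.34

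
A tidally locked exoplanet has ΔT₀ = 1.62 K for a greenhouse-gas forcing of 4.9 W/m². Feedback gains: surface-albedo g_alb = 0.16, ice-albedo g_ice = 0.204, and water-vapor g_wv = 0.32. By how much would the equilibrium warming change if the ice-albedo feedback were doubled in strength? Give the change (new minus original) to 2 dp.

Original: g = 0.684, ΔT = 1.62/(1−0.684) = 5.1266 K.
With doubled ice-albedo: g' = 0.888, ΔT' = 1.62/(1−0.888) = 14.4643 K.
Change = 14.4643 − 5.1266 = 9.34 K.

9.34 K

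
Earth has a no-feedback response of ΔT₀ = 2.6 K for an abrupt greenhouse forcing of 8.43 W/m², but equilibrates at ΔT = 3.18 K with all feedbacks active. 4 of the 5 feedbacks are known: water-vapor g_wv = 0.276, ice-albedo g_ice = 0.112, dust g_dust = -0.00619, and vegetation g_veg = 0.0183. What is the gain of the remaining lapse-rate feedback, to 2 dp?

Amplification A = ΔT/ΔT₀ = 3.18/2.6 = 1.223.
Total gain g = 1 − 1/A = 1 − 1/1.223 = 0.1823.
Known gains sum to 0.276 + 0.112 − 0.00619 + 0.0183 = 0.40011.
g_lr = 0.1823 − 0.40011 = -0.22.

-0.22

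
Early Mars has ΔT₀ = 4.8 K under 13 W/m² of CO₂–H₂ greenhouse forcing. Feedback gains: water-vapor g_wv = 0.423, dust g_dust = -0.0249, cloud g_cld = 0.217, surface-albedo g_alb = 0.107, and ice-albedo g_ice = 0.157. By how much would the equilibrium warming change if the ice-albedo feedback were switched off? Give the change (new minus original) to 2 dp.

-22.43 K

Original: g = 0.8791, ΔT = 4.8/(1−0.8791) = 39.7022 K.
Without ice-albedo: g' = 0.7221, ΔT' = 4.8/(1−0.7221) = 17.2724 K.
Change = 17.2724 − 39.7022 = -22.43 K.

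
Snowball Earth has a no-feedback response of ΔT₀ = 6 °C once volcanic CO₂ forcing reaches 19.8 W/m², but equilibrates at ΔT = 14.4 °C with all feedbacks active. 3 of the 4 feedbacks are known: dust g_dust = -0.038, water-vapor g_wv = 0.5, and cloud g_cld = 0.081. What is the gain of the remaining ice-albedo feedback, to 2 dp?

0.04

Amplification A = ΔT/ΔT₀ = 14.4/6 = 2.4.
Total gain g = 1 − 1/A = 1 − 1/2.4 = 0.5833.
Known gains sum to -0.038 + 0.5 + 0.081 = 0.543.
g_ice = 0.5833 − 0.543 = 0.04.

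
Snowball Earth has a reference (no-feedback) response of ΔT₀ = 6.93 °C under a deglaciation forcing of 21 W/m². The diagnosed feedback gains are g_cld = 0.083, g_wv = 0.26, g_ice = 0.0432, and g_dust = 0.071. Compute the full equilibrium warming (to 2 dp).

12.77 °C

Total gain g = 0.083 + 0.26 + 0.0432 + 0.071 = 0.4572.
Amplification A = 1/(1 − 0.4572) = 1.842.
ΔT = 6.93 × 1.842 = 12.77 °C.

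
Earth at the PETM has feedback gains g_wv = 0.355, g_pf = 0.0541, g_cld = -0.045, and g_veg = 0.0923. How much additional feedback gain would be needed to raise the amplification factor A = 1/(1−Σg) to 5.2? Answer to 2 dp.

Current total gain = 0.4564.
Target gain for A = 5.2: g* = 1 − 1/5.2 = 0.8077.
Additional gain needed = 0.8077 − 0.4564 = 0.35.

0.35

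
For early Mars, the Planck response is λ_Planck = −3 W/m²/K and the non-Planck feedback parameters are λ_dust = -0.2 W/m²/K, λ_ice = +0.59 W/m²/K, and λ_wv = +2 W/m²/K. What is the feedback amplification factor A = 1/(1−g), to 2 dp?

4.92

Convert to gains: g_dust = -0.2/3 = -0.06667; g_ice = 0.59/3 = 0.1967; g_wv = 2/3 = 0.6667.
Total gain g = 0.79673.
A = 1/(1 − 0.79673) = 4.92.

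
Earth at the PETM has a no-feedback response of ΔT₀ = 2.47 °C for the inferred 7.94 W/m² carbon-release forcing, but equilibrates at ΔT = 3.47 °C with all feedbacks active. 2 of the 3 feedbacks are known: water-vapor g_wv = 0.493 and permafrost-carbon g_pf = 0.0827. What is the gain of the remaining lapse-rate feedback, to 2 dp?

Amplification A = ΔT/ΔT₀ = 3.47/2.47 = 1.405.
Total gain g = 1 − 1/A = 1 − 1/1.405 = 0.2883.
Known gains sum to 0.493 + 0.0827 = 0.5757.
g_lr = 0.2883 − 0.5757 = -0.29.

-0.29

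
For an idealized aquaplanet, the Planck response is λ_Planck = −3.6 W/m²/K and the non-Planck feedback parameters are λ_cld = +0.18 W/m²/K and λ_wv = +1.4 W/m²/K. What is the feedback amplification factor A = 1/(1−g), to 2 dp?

1.78

Convert to gains: g_cld = 0.18/3.6 = 0.05; g_wv = 1.4/3.6 = 0.3889.
Total gain g = 0.4389.
A = 1/(1 − 0.4389) = 1.78.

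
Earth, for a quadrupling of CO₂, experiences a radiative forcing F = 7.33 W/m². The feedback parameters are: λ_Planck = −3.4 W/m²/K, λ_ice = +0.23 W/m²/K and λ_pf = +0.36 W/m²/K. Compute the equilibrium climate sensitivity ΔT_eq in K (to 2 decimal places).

Net feedback parameter λ = (−3.4) + (+0.23) + (+0.36) = -2.81 W/m²/K.
ΔT = −F/λ = −7.33/(-2.81) = 2.61 K.

2.61 K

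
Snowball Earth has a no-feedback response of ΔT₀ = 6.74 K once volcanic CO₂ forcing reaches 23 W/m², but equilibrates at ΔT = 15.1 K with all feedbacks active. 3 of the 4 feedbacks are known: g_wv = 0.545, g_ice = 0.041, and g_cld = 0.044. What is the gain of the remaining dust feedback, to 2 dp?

-0.08

Amplification A = ΔT/ΔT₀ = 15.1/6.74 = 2.24.
Total gain g = 1 − 1/A = 1 − 1/2.24 = 0.5536.
Known gains sum to 0.545 + 0.041 + 0.044 = 0.63.
g_dust = 0.5536 − 0.63 = -0.08.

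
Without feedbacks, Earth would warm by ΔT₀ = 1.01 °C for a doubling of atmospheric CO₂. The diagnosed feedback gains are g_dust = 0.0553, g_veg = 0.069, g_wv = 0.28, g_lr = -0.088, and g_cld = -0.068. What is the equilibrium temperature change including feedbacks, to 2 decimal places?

1.34 °C

Total gain g = 0.0553 + 0.069 + 0.28 − 0.088 − 0.068 = 0.2483.
Amplification A = 1/(1 − 0.2483) = 1.33.
ΔT = 1.01 × 1.33 = 1.34 °C.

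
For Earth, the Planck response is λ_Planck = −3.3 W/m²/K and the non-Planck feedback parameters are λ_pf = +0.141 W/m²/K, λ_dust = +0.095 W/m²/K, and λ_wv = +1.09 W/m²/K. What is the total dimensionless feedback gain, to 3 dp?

Convert to gains: g_pf = 0.141/3.3 = 0.04273; g_dust = 0.095/3.3 = 0.02879; g_wv = 1.09/3.3 = 0.3303.
Total gain g = 0.40182.

0.402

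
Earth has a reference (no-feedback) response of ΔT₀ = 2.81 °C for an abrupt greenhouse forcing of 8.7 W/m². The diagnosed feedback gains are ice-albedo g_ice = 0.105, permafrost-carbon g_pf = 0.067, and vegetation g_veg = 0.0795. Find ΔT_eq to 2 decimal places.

3.75 °C

Total gain g = 0.105 + 0.067 + 0.0795 = 0.2515.
Amplification A = 1/(1 − 0.2515) = 1.336.
ΔT = 2.81 × 1.336 = 3.75 °C.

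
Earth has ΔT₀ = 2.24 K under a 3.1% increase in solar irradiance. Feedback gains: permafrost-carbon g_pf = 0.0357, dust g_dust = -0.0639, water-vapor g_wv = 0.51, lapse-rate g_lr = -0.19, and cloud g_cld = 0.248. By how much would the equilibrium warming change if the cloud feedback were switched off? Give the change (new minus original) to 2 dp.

Original: g = 0.5398, ΔT = 2.24/(1−0.5398) = 4.8674 K.
Without cloud: g' = 0.2918, ΔT' = 2.24/(1−0.2918) = 3.1629 K.
Change = 3.1629 − 4.8674 = -1.70 K.

-1.70 K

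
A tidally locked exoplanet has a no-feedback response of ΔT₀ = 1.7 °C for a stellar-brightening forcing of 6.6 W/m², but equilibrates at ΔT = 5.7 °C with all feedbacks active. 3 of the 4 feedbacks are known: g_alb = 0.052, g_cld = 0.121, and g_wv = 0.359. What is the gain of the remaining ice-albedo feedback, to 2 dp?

0.17

Amplification A = ΔT/ΔT₀ = 5.7/1.7 = 3.353.
Total gain g = 1 − 1/A = 1 − 1/3.353 = 0.7018.
Known gains sum to 0.052 + 0.121 + 0.359 = 0.532.
g_ice = 0.7018 − 0.532 = 0.17.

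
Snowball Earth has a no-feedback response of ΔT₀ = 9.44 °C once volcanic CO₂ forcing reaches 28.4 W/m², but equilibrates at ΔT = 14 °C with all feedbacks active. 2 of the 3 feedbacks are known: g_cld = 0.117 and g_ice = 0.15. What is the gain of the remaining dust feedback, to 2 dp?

0.06

Amplification A = ΔT/ΔT₀ = 14/9.44 = 1.483.
Total gain g = 1 − 1/A = 1 − 1/1.483 = 0.3257.
Known gains sum to 0.117 + 0.15 = 0.267.
g_dust = 0.3257 − 0.267 = 0.06.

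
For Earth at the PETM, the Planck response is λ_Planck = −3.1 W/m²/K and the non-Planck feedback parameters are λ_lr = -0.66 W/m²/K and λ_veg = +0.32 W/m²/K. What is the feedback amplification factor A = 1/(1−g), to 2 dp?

0.90

Convert to gains: g_lr = -0.66/3.1 = -0.2129; g_veg = 0.32/3.1 = 0.1032.
Total gain g = -0.1097.
A = 1/(1 + 0.1097) = 0.90.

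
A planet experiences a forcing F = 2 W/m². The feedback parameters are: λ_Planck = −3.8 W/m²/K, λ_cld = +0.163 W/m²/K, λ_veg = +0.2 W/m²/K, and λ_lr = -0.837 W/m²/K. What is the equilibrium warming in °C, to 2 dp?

0.47 °C

Net feedback parameter λ = (−3.8) + (+0.163) + (+0.2) + (-0.837) = -4.274 W/m²/K.
ΔT = −F/λ = −2/(-4.274) = 0.47 °C.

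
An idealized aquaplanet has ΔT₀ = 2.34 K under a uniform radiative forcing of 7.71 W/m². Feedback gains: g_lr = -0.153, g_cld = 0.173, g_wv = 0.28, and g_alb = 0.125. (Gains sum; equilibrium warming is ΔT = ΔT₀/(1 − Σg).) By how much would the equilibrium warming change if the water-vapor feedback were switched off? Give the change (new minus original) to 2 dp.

Original: g = 0.425, ΔT = 2.34/(1−0.425) = 4.0696 K.
Without water-vapor: g' = 0.145, ΔT' = 2.34/(1−0.145) = 2.7368 K.
Change = 2.7368 − 4.0696 = -1.33 K.

-1.33 K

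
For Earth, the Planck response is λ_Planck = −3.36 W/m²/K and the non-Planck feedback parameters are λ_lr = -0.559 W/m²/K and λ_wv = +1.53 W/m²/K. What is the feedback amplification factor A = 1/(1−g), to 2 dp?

Convert to gains: g_lr = -0.559/3.36 = -0.1664; g_wv = 1.53/3.36 = 0.4554.
Total gain g = 0.289.
A = 1/(1 − 0.289) = 1.41.

1.41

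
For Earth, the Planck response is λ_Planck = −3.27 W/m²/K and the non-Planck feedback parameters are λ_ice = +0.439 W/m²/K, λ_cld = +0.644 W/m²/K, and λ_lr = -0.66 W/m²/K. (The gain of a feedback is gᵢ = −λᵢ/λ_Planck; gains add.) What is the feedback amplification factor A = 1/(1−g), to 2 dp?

1.15

Convert to gains: g_ice = 0.439/3.27 = 0.1343; g_cld = 0.644/3.27 = 0.1969; g_lr = -0.66/3.27 = -0.2018.
Total gain g = 0.1294.
A = 1/(1 − 0.1294) = 1.15.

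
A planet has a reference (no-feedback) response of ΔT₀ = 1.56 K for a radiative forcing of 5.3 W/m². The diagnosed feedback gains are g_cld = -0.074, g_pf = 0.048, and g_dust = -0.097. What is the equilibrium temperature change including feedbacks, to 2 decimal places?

1.39 K

Total gain g = -0.074 + 0.048 − 0.097 = -0.123.
Amplification A = 1/(1 + 0.123) = 0.8905.
ΔT = 1.56 × 0.8905 = 1.39 K.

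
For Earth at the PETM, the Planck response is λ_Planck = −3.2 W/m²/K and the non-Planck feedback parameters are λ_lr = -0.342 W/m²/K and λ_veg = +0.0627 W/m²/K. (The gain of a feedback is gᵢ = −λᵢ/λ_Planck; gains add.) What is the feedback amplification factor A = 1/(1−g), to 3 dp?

0.920

Convert to gains: g_lr = -0.342/3.2 = -0.1069; g_veg = 0.0627/3.2 = 0.01959.
Total gain g = -0.08731.
A = 1/(1 + 0.08731) = 0.920.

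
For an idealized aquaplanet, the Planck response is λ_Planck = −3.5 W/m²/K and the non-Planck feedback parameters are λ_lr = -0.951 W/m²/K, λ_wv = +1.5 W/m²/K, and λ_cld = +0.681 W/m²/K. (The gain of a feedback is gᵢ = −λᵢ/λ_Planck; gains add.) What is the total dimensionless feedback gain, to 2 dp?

0.35

Convert to gains: g_lr = -0.951/3.5 = -0.2717; g_wv = 1.5/3.5 = 0.4286; g_cld = 0.681/3.5 = 0.1946.
Total gain g = 0.3515.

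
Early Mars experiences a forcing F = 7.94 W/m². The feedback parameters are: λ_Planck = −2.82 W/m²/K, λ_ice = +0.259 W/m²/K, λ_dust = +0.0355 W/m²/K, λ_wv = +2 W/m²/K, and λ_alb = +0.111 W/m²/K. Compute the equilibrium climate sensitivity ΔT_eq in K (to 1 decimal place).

19.2 K

Net feedback parameter λ = (−2.82) + (+0.259) + (+0.0355) + (+2) + (+0.111) = -0.4145 W/m²/K.
ΔT = −F/λ = −7.94/(-0.4145) = 19.2 K.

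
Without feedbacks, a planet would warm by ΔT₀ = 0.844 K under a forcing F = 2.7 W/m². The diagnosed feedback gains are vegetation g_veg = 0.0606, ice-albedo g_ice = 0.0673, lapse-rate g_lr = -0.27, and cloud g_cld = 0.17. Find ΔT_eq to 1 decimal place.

Total gain g = 0.0606 + 0.0673 − 0.27 + 0.17 = 0.0279.
Amplification A = 1/(1 − 0.0279) = 1.029.
ΔT = 0.844 × 1.029 = 0.9 K.

0.9 K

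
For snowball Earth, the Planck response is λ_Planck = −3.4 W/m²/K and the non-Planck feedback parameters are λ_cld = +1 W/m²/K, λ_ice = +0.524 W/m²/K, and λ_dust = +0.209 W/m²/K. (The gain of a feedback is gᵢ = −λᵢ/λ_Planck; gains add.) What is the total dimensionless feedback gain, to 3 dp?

Convert to gains: g_cld = 1/3.4 = 0.2941; g_ice = 0.524/3.4 = 0.1541; g_dust = 0.209/3.4 = 0.06147.
Total gain g = 0.50967.

0.510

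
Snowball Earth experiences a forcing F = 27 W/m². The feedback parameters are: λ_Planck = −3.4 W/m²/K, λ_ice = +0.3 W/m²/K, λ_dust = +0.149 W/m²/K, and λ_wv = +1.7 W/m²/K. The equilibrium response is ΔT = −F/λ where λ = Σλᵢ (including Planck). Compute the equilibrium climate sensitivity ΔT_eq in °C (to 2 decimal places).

Net feedback parameter λ = (−3.4) + (+0.3) + (+0.149) + (+1.7) = -1.251 W/m²/K.
ΔT = −F/λ = −27/(-1.251) = 21.58 °C.

21.58 °C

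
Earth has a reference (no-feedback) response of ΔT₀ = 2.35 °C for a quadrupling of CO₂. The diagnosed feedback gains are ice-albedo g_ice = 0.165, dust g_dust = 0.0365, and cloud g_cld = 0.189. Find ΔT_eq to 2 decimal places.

Total gain g = 0.165 + 0.0365 + 0.189 = 0.3905.
Amplification A = 1/(1 − 0.3905) = 1.641.
ΔT = 2.35 × 1.641 = 3.86 °C.

3.86 °C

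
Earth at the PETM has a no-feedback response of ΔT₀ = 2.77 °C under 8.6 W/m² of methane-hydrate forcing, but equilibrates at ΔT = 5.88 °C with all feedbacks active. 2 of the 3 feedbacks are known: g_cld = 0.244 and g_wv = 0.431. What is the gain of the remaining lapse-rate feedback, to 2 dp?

Amplification A = ΔT/ΔT₀ = 5.88/2.77 = 2.123.
Total gain g = 1 − 1/A = 1 − 1/2.123 = 0.529.
Known gains sum to 0.244 + 0.431 = 0.675.
g_lr = 0.529 − 0.675 = -0.15.

-0.15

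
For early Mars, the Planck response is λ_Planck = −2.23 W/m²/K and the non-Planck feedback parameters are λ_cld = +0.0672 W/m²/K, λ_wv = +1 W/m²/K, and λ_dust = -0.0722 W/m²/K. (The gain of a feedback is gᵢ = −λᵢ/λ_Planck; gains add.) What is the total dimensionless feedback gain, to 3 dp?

Convert to gains: g_cld = 0.0672/2.23 = 0.03013; g_wv = 1/2.23 = 0.4484; g_dust = -0.0722/2.23 = -0.03238.
Total gain g = 0.44615.

0.446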